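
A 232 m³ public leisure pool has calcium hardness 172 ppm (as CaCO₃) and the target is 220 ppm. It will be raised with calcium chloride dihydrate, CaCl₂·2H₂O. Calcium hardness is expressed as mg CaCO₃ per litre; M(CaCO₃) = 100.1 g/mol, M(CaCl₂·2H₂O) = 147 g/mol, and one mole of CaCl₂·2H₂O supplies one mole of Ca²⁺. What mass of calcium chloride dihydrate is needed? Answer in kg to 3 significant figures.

16.4 kg

Volume: 232 m³ = 232,000 L.
Hardness to add: (220 − 172) = 48 mg/L as CaCO₃ × 232,000 L = 11,140 g as CaCO₃.
Moles of Ca²⁺ (1 mol Ca²⁺ ≡ 1 mol CaCO₃): 11,140 / 100.1 g/mol = 111.2 mol.
Mass of CaCl₂·2H₂O: 111.2 × 147 = 16,350 g.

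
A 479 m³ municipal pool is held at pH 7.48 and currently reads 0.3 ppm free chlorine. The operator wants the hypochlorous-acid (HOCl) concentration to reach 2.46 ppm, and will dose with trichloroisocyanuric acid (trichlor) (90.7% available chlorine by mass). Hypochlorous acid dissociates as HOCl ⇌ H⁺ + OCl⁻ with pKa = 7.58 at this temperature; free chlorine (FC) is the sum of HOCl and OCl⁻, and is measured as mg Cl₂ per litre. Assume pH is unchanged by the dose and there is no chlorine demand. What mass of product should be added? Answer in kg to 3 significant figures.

Volume: 479 m³ = 479,000 L.
[OCl⁻]/[HOCl] = 10^(pH − pKa) = 10^(7.48 − 7.58) = 0.7943; fraction as HOCl = 1/(1 + 0.7943) = 0.5573.
Free chlorine required for 2.46 ppm HOCl: 2.46 / 0.5573 = 4.414 ppm.
FC to add: 4.414 − 0.3 = 4.114 mg/L as Cl₂.
Cl₂ equivalent: 4.114 mg/L × 479,000 L = 1971 g.
Product at 90.7% available Cl: 1971 / 0.907 = 2173 g.

2.17 kg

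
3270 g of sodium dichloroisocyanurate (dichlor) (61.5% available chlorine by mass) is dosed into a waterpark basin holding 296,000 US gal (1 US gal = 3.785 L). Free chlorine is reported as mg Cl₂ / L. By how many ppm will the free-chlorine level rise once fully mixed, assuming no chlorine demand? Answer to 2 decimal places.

1.80 ppm

Volume: 296,000 US gal × 3.785 L/gal = 1,120,360 L.
Available chlorine delivered: 3270 g × 0.615 = 2011 g as Cl₂.
Concentration rise: 2011 g / 1,120,360 L = 1.795 mg/L = 1.80 ppm.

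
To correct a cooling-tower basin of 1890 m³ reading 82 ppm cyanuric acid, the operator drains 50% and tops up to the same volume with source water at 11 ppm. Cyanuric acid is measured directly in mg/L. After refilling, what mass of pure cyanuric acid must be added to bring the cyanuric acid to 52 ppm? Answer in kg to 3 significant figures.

10.4 kg

Volume: 1890 m³ = 1,890,000 L.
After draining 50% and refilling: 82 × 0.50 + 11 × 0.50 = 46.5 ppm.
Deficit to target: 52 − 46.5 = 5.5 mg/L.
Mass: 5.5 mg/L × 1,890,000 L = 10,400 g cyanuric acid.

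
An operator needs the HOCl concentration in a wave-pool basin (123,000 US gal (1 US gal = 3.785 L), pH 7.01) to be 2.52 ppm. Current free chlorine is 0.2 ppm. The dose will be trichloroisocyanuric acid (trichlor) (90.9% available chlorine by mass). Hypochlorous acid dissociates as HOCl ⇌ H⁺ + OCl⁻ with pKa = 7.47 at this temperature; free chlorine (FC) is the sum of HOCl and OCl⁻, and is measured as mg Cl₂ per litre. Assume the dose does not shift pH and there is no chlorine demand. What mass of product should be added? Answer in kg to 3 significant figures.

Volume: 123,000 US gal × 3.785 L/gal = 465,555 L.
[OCl⁻]/[HOCl] = 10^(pH − pKa) = 10^(7.01 − 7.47) = 0.3467; fraction as HOCl = 1/(1 + 0.3467) = 0.7425.
Free chlorine required for 2.52 ppm HOCl: 2.52 / 0.7425 = 3.394 ppm.
FC to add: 3.394 − 0.2 = 3.194 mg/L as Cl₂.
Cl₂ equivalent: 3.194 mg/L × 465,555 L = 1487 g.
Product at 90.9% available Cl: 1487 / 0.909 = 1636 g.

1.64 kg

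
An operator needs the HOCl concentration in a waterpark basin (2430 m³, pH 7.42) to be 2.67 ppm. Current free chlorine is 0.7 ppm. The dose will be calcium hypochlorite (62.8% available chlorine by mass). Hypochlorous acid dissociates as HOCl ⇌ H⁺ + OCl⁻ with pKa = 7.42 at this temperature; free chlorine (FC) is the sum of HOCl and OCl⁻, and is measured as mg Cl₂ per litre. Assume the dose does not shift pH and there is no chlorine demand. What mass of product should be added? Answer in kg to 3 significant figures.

Volume: 2430 m³ = 2,430,000 L.
[OCl⁻]/[HOCl] = 10^(pH − pKa) = 10^(7.42 − 7.42) = 1; fraction as HOCl = 1/(1 + 1) = 0.5.
Free chlorine required for 2.67 ppm HOCl: 2.67 / 0.5 = 5.34 ppm.
FC to add: 5.34 − 0.7 = 4.64 mg/L as Cl₂.
Cl₂ equivalent: 4.64 mg/L × 2,430,000 L = 11,280 g.
Product at 62.8% available Cl: 11,280 / 0.628 = 17,950 g.

18.0 kg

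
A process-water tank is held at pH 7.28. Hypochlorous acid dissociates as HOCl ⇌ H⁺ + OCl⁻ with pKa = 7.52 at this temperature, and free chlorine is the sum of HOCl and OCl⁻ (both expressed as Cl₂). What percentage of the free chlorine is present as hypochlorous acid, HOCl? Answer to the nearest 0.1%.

[OCl⁻]/[HOCl] = 10^(pH − pKa) = 10^(7.28 − 7.52) = 10^-0.24 = 0.5754.
Fraction as HOCl = 1 / (1 + 0.5754) = 0.6347.

63.5%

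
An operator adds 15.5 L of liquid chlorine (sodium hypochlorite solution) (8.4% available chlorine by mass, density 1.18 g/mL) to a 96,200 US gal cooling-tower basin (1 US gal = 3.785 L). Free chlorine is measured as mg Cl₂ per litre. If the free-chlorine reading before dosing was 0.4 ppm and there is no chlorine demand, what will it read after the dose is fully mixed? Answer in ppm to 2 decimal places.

4.62 ppm

Volume: 96,200 US gal × 3.785 L/gal = 364,117 L.
Mass of solution: 15.5 L × 1000 mL/L × 1.18 g/mL = 18,290 g.
Available chlorine delivered: 18,290 g × 0.084 = 1536 g as Cl₂.
Concentration rise: 1536 g / 364,117 L = 4.219 mg/L = 4.22 ppm.
Final FC: 0.4 + 4.22 = 4.62 ppm.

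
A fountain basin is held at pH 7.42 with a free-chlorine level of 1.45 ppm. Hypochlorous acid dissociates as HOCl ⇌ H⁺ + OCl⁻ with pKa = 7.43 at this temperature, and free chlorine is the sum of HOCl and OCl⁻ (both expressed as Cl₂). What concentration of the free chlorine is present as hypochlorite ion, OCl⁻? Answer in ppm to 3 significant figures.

0.717 ppm

[OCl⁻]/[HOCl] = 10^(pH − pKa) = 10^(7.42 − 7.43) = 10^-0.01 = 0.9772.
Fraction as HOCl = 1 / (1 + 0.9772) = 0.5058.
OCl⁻ = (1 − 0.5058) × 1.45 ppm = 0.7167 ppm.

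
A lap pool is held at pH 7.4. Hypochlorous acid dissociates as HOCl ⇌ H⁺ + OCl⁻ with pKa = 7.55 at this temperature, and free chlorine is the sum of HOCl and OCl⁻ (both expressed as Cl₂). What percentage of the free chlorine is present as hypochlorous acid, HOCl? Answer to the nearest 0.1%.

[OCl⁻]/[HOCl] = 10^(pH − pKa) = 10^(7.4 − 7.55) = 10^-0.15 = 0.7079.
Fraction as HOCl = 1 / (1 + 0.7079) = 0.5855.

58.5%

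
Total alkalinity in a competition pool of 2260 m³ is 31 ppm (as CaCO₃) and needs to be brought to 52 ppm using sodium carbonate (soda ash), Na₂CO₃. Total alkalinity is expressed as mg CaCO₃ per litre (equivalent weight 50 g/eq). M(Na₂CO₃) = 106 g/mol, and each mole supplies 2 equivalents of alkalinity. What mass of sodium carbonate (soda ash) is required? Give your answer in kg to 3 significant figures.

50.3 kg

Volume: 2260 m³ = 2,260,000 L.
Alkalinity to add: (52 − 31) = 21 mg/L as CaCO₃ × 2,260,000 L = 47,460 g as CaCO₃.
Equivalents: 47,460 g ÷ 50 g/eq = 949.2 eq.
Each mole of Na₂CO₃ supplies 2 eq, so 949.2 / 2 = 474.6 mol.
Mass: 474.6 mol × 106 g/mol = 50,310 g.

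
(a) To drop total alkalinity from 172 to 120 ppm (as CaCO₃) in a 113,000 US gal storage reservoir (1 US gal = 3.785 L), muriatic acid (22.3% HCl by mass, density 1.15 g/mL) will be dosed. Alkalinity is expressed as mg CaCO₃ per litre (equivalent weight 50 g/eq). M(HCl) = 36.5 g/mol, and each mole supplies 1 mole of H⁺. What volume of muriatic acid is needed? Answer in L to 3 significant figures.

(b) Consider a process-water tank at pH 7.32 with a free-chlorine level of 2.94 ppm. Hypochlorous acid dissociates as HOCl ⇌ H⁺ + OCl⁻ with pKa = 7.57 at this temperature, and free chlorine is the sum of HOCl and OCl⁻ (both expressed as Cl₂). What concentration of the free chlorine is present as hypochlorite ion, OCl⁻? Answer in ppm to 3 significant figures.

(a) 63.3 L; (b) 1.06 ppm

(a) Volume: 113,000 US gal × 3.785 L/gal = 427,705 L.
(a) Alkalinity to neutralize: (172 − 120) = 52 mg/L as CaCO₃ × 427,705 L = 22,240 g as CaCO₃.
(a) Equivalents of H⁺ required: 22,240 ÷ 50 g/eq = 444.8 eq = 444.8 mol HCl.
(a) Mass of HCl: 444.8 × 36.5 = 16,240 g.
(a) Mass of 22.3% solution: 16,240 / 0.223 = 72,810 g.
(a) Volume: 72,810 g ÷ 1.15 g/mL = 63,310 mL.

(b) [OCl⁻]/[HOCl] = 10^(pH − pKa) = 10^(7.32 − 7.57) = 10^-0.25 = 0.5623.
(b) Fraction as HOCl = 1 / (1 + 0.5623) = 0.6401.
(b) OCl⁻ = (1 − 0.6401) × 2.94 ppm = 1.058 ppm.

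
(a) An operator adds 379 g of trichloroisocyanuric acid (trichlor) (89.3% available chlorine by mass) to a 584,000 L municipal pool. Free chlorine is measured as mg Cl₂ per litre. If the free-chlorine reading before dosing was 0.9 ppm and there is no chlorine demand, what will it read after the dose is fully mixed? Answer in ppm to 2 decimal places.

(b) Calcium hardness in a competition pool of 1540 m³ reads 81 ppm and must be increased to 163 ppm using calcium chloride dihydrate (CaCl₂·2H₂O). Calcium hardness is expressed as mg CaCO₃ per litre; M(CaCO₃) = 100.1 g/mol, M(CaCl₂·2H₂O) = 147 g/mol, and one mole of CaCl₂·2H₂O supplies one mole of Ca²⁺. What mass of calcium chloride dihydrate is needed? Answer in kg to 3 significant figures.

(a) 1.48 ppm; (b) 185 kg

(a) Available chlorine delivered: 379 g × 0.893 = 338.4 g as Cl₂.
(a) Concentration rise: 338.4 g / 584,000 L = 0.5795 mg/L = 0.58 ppm.
(a) Final FC: 0.9 + 0.58 = 1.48 ppm.

(b) Volume: 1540 m³ = 1,540,000 L.
(b) Hardness to add: (163 − 81) = 82 mg/L as CaCO₃ × 1,540,000 L = 126,300 g as CaCO₃.
(b) Moles of Ca²⁺ (1 mol Ca²⁺ ≡ 1 mol CaCO₃): 126,300 / 100.1 g/mol = 1262 mol.
(b) Mass of CaCl₂·2H₂O: 1262 × 147 = 185,400 g.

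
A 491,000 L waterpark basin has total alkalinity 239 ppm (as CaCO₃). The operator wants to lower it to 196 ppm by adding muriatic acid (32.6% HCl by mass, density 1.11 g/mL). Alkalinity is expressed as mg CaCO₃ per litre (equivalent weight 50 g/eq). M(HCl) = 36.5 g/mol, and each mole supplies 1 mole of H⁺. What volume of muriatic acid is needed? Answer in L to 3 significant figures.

Alkalinity to neutralize: (239 − 196) = 43 mg/L as CaCO₃ × 491,000 L = 21,110 g as CaCO₃.
Equivalents of H⁺ required: 21,110 ÷ 50 g/eq = 422.3 eq = 422.3 mol HCl.
Mass of HCl: 422.3 × 36.5 = 15,410 g.
Mass of 32.6% solution: 15,410 / 0.326 = 47,280 g.
Volume: 47,280 g ÷ 1.11 g/mL = 42,590 mL.

42.6 L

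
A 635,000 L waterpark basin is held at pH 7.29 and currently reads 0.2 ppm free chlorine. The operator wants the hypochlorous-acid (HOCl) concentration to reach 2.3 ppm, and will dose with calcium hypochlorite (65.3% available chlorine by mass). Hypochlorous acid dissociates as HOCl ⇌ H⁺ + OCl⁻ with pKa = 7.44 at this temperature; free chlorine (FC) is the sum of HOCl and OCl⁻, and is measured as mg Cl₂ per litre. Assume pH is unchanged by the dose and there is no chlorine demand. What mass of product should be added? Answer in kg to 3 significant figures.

3.63 kg

[OCl⁻]/[HOCl] = 10^(pH − pKa) = 10^(7.29 − 7.44) = 0.7079; fraction as HOCl = 1/(1 + 0.7079) = 0.5855.
Free chlorine required for 2.3 ppm HOCl: 2.3 / 0.5855 = 3.928 ppm.
FC to add: 3.928 − 0.2 = 3.728 mg/L as Cl₂.
Cl₂ equivalent: 3.728 mg/L × 635,000 L = 2367 g.
Product at 65.3% available Cl: 2367 / 0.653 = 3626 g.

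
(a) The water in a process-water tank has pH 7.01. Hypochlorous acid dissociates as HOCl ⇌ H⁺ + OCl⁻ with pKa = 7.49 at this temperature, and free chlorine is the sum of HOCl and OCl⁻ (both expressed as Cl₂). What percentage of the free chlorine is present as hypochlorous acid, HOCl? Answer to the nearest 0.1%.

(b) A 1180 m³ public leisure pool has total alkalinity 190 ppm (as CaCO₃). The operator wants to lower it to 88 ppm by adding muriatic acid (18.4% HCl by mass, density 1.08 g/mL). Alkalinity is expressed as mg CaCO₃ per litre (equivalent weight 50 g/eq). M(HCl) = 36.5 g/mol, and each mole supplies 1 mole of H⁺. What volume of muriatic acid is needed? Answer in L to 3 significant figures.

(a) 75.1%; (b) 442 L

(a) [OCl⁻]/[HOCl] = 10^(pH − pKa) = 10^(7.01 − 7.49) = 10^-0.48 = 0.3311.
(a) Fraction as HOCl = 1 / (1 + 0.3311) = 0.7512.

(b) Volume: 1180 m³ = 1,180,000 L.
(b) Alkalinity to neutralize: (190 − 88) = 102 mg/L as CaCO₃ × 1,180,000 L = 120,400 g as CaCO₃.
(b) Equivalents of H⁺ required: 120,400 ÷ 50 g/eq = 2407 eq = 2407 mol HCl.
(b) Mass of HCl: 2407 × 36.5 = 87,860 g.
(b) Mass of 18.4% solution: 87,860 / 0.184 = 477,500 g.
(b) Volume: 477,500 g ÷ 1.08 g/mL = 442,100 mL.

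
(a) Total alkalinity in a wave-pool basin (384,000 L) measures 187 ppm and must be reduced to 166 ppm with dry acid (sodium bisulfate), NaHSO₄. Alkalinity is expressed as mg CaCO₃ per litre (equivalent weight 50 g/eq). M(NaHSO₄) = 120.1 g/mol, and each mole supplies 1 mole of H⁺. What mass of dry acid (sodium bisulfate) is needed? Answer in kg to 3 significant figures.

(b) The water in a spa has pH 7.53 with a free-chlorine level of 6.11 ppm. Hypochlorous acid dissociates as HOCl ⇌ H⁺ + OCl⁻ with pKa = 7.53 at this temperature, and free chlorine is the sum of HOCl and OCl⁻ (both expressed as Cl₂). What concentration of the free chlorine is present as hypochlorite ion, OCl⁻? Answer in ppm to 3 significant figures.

(a) 19.4 kg; (b) 3.06 ppm

(a) Alkalinity to neutralize: (187 − 166) = 21 mg/L as CaCO₃ × 384,000 L = 8064 g as CaCO₃.
(a) Equivalents of H⁺ required: 8064 ÷ 50 g/eq = 161.3 eq = 161.3 mol NaHSO₄.
(a) Mass of NaHSO₄: 161.3 × 120.1 = 19,370 g.

(b) [OCl⁻]/[HOCl] = 10^(pH − pKa) = 10^(7.53 − 7.53) = 10^0.00 = 1.
(b) Fraction as HOCl = 1 / (1 + 1) = 0.5.
(b) OCl⁻ = (1 − 0.5) × 6.11 ppm = 3.055 ppm.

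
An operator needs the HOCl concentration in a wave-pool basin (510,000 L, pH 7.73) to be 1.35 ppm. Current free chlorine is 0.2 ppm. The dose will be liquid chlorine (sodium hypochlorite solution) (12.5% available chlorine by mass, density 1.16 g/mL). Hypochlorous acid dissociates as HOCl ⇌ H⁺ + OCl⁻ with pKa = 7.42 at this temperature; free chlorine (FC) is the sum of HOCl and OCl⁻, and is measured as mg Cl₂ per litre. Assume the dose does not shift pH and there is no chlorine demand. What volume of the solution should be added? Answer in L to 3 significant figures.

13.7 L

[OCl⁻]/[HOCl] = 10^(pH − pKa) = 10^(7.73 − 7.42) = 2.042; fraction as HOCl = 1/(1 + 2.042) = 0.3288.
Free chlorine required for 1.35 ppm HOCl: 1.35 / 0.3288 = 4.106 ppm.
FC to add: 4.106 − 0.2 = 3.906 mg/L as Cl₂.
Cl₂ equivalent: 3.906 mg/L × 510,000 L = 1992 g.
Product at 12.5% available Cl: 1992 / 0.125 = 15,940 g.
Volume: 15,940 g ÷ 1.16 g/mL = 13,740 mL.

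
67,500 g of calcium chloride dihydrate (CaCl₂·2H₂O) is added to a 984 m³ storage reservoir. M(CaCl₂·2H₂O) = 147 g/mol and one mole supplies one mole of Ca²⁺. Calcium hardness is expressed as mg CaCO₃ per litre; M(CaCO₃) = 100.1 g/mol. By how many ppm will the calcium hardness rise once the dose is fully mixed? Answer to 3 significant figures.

Volume: 984 m³ = 984,000 L.
Moles of Ca²⁺: 67,500 g ÷ 147 g/mol = 459.2 mol.
As CaCO₃: 459.2 mol × 100.1 g/mol = 45,960 g.
Rise: 45,960 g / 984,000 L × 1000 = 46.71 mg/L.

46.7 ppm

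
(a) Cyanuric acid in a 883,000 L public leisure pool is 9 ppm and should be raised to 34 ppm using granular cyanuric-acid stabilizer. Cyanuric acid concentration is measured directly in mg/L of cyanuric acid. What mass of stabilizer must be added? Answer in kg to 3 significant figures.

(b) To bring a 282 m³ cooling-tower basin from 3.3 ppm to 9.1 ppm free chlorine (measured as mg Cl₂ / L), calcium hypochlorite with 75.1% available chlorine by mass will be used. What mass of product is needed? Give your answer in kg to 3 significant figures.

(a) 22.1 kg; (b) 2.18 kg

(a) CYA to add: (34 − 9) = 25 mg/L × 883,000 L = 22,080 g cyanuric acid.

(b) Volume: 282 m³ = 282,000 L.
(b) Chlorine deficit: 9.1 − 3.3 = 5.8 ppm = 5.8 mg/L as Cl₂.
(b) Cl₂ equivalent needed: 5.8 mg/L × 282,000 L = 1,636,000 mg = 1636 g.
(b) Product at 75.1% available chlorine: 1636 / 0.751 = 2178 g.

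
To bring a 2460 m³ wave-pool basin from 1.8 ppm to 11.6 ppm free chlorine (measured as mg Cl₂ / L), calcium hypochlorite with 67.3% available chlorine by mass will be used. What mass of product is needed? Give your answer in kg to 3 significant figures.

35.8 kg

Volume: 2460 m³ = 2,460,000 L.
Chlorine deficit: 11.6 − 1.8 = 9.8 ppm = 9.8 mg/L as Cl₂.
Cl₂ equivalent needed: 9.8 mg/L × 2,460,000 L = 24,110,000 mg = 24,110 g.
Product at 67.3% available chlorine: 24,110 / 0.673 = 35,820 g.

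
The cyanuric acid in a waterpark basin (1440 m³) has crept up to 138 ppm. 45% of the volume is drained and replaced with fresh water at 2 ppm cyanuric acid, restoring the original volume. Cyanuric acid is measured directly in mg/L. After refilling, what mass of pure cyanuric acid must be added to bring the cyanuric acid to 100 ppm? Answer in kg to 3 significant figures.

Volume: 1440 m³ = 1,440,000 L.
After draining 45% and refilling: 138 × 0.55 + 2 × 0.45 = 76.8 ppm.
Deficit to target: 100 − 76.8 = 23.2 mg/L.
Mass: 23.2 mg/L × 1,440,000 L = 33,410 g cyanuric acid.

33.4 kg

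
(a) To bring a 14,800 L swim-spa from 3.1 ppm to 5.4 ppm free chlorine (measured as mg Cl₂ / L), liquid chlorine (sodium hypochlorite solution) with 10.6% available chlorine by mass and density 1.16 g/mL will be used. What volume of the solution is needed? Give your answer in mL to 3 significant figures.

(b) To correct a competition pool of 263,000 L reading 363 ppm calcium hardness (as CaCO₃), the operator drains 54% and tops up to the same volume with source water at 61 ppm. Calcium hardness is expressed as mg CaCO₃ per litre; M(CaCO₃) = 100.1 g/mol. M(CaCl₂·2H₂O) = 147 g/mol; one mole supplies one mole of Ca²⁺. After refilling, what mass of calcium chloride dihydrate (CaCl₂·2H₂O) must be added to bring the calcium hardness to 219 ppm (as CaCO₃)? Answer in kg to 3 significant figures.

(a) Chlorine deficit: 5.4 − 3.1 = 2.3 ppm = 2.3 mg/L as Cl₂.
(a) Cl₂ equivalent needed: 2.3 mg/L × 14,800 L = 34,040 mg = 34.04 g.
(a) Product at 10.6% available chlorine: 34.04 / 0.106 = 321.1 g.
(a) Volume at density 1.16 g/mL: 321.1 g ÷ 1.16 g/mL = 276.8 mL.

(b) After draining 54% and refilling: 363 × 0.46 + 61 × 0.54 = 199.92 ppm.
(b) Deficit to target: 219 − 199.92 = 19.08 mg/L.
(b) As CaCO₃: 19.08 mg/L × 263,000 L = 5018 g; ÷ 100.1 = 50.13 mol Ca²⁺.
(b) Mass: 50.13 × 147 = 7369 g.

(a) 277 mL; (b) 7.37 kg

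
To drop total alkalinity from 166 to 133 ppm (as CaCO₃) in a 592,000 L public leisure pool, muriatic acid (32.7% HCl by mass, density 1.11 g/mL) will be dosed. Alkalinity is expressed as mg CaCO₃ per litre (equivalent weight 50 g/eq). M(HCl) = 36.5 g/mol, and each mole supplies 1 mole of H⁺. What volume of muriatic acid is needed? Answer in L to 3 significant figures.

Alkalinity to neutralize: (166 − 133) = 33 mg/L as CaCO₃ × 592,000 L = 19,540 g as CaCO₃.
Equivalents of H⁺ required: 19,540 ÷ 50 g/eq = 390.7 eq = 390.7 mol HCl.
Mass of HCl: 390.7 × 36.5 = 14,260 g.
Mass of 32.7% solution: 14,260 / 0.327 = 43,610 g.
Volume: 43,610 g ÷ 1.11 g/mL = 39,290 mL.

39.3 L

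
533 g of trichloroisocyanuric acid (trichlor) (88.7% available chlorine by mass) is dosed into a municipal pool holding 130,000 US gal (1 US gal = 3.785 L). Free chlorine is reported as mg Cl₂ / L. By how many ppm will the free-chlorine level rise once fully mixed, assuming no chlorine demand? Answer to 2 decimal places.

0.96 ppm

Volume: 130,000 US gal × 3.785 L/gal = 492,050 L.
Available chlorine delivered: 533 g × 0.887 = 472.8 g as Cl₂.
Concentration rise: 472.8 g / 492,050 L = 0.9608 mg/L = 0.96 ppm.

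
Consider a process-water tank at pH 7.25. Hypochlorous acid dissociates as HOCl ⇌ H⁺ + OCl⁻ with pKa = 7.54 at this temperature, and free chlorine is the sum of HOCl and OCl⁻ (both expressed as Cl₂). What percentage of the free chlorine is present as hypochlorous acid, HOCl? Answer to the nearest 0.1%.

[OCl⁻]/[HOCl] = 10^(pH − pKa) = 10^(7.25 − 7.54) = 10^-0.29 = 0.5129.
Fraction as HOCl = 1 / (1 + 0.5129) = 0.661.

66.1%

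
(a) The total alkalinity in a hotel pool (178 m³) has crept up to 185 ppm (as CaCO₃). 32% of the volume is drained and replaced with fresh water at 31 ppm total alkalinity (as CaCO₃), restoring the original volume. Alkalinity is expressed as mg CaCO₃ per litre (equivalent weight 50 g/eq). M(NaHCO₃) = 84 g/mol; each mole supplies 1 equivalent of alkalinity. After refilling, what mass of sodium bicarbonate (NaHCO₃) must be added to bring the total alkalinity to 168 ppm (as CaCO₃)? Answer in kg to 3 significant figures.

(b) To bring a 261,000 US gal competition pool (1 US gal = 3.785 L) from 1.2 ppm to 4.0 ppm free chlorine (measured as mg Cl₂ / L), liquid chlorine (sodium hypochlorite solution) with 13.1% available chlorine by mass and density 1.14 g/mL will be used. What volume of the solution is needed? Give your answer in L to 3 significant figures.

(a) Volume: 178 m³ = 178,000 L.
(a) After draining 32% and refilling: 185 × 0.68 + 31 × 0.32 = 135.72 ppm.
(a) Deficit to target: 168 − 135.72 = 32.28 mg/L.
(a) As CaCO₃: 32.28 mg/L × 178,000 L = 5746 g; ÷ 50 g/eq ÷ 1 = 114.9 mol NaHCO₃.
(a) Mass: 114.9 × 84 = 9653 g.

(b) Volume: 261,000 US gal × 3.785 L/gal = 987,885 L.
(b) Chlorine deficit: 4.0 − 1.2 = 2.8 ppm = 2.8 mg/L as Cl₂.
(b) Cl₂ equivalent needed: 2.8 mg/L × 987,885 L = 2,766,000 mg = 2766 g.
(b) Product at 13.1% available chlorine: 2766 / 0.131 = 21,120 g.
(b) Volume at density 1.14 g/mL: 21,120 g ÷ 1.14 g/mL = 18,520 mL.

(a) 9.65 kg; (b) 18.5 L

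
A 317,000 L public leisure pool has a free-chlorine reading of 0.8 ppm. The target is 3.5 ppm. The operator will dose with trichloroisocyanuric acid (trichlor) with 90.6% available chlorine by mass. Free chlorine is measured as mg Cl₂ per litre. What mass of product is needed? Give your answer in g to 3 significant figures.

945 g

Chlorine deficit: 3.5 − 0.8 = 2.7 ppm = 2.7 mg/L as Cl₂.
Cl₂ equivalent needed: 2.7 mg/L × 317,000 L = 855,900 mg = 855.9 g.
Product at 90.6% available chlorine: 855.9 / 0.906 = 944.7 g.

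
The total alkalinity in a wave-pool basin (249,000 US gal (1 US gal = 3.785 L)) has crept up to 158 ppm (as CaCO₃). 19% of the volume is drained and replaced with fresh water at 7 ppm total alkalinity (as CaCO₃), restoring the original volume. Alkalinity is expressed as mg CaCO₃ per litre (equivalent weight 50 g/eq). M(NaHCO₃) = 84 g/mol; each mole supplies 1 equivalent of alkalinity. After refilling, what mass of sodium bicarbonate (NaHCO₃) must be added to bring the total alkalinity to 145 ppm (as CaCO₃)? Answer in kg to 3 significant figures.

Volume: 249,000 US gal × 3.785 L/gal = 942,465 L.
After draining 19% and refilling: 158 × 0.81 + 7 × 0.19 = 129.31 ppm.
Deficit to target: 145 − 129.31 = 15.69 mg/L.
As CaCO₃: 15.69 mg/L × 942,465 L = 14,790 g; ÷ 50 g/eq ÷ 1 = 295.7 mol NaHCO₃.
Mass: 295.7 × 84 = 24,840 g.

24.8 kg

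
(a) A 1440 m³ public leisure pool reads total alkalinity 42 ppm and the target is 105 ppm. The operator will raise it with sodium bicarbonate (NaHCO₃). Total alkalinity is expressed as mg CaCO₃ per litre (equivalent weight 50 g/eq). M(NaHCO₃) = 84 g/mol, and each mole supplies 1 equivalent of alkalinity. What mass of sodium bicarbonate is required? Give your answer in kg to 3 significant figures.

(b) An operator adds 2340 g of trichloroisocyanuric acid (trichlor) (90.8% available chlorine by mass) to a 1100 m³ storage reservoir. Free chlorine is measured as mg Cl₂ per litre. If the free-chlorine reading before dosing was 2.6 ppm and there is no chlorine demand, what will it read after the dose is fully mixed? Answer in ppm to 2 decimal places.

(a) 152 kg; (b) 4.53 ppm

(a) Volume: 1440 m³ = 1,440,000 L.
(a) Alkalinity to add: (105 − 42) = 63 mg/L as CaCO₃ × 1,440,000 L = 90,720 g as CaCO₃.
(a) Equivalents: 90,720 g ÷ 50 g/eq = 1814 eq.
(a) NaHCO₃ supplies 1 eq per mole → 1814 mol.
(a) Mass: 1814 mol × 84 g/mol = 152,400 g.

(b) Volume: 1100 m³ = 1,100,000 L.
(b) Available chlorine delivered: 2340 g × 0.908 = 2125 g as Cl₂.
(b) Concentration rise: 2125 g / 1,100,000 L = 1.932 mg/L = 1.93 ppm.
(b) Final FC: 2.6 + 1.93 = 4.53 ppm.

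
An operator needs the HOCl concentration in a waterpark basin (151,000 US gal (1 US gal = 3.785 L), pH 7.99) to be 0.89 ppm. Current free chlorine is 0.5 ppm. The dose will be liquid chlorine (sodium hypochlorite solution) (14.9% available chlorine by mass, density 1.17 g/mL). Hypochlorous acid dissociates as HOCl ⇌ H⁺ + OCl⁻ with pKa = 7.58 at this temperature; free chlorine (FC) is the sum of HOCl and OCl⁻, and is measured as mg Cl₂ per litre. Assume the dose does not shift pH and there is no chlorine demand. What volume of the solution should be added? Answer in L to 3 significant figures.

Volume: 151,000 US gal × 3.785 L/gal = 571,535 L.
[OCl⁻]/[HOCl] = 10^(pH − pKa) = 10^(7.99 − 7.58) = 2.57; fraction as HOCl = 1/(1 + 2.57) = 0.2801.
Free chlorine required for 0.89 ppm HOCl: 0.89 / 0.2801 = 3.178 ppm.
FC to add: 3.178 − 0.5 = 2.678 mg/L as Cl₂.
Cl₂ equivalent: 2.678 mg/L × 571,535 L = 1530 g.
Product at 14.9% available Cl: 1530 / 0.149 = 10,270 g.
Volume: 10,270 g ÷ 1.17 g/mL = 8779 mL.

8.78 L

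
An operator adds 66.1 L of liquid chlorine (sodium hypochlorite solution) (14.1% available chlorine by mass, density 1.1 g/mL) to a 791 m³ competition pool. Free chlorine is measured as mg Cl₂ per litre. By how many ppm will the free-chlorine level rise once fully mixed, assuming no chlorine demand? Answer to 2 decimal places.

Volume: 791 m³ = 791,000 L.
Mass of solution: 66.1 L × 1000 mL/L × 1.1 g/mL = 72,710 g.
Available chlorine delivered: 72,710 g × 0.141 = 10,250 g as Cl₂.
Concentration rise: 10,250 g / 791,000 L = 12.96 mg/L = 12.96 ppm.

12.96 ppm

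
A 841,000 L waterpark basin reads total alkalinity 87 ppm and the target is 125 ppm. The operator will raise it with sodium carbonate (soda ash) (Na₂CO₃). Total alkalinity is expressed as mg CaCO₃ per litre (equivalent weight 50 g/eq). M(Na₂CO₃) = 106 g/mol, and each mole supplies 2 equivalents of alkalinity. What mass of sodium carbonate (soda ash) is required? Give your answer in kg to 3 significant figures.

Alkalinity to add: (125 − 87) = 38 mg/L as CaCO₃ × 841,000 L = 31,960 g as CaCO₃.
Equivalents: 31,960 g ÷ 50 g/eq = 639.2 eq.
Each mole of Na₂CO₃ supplies 2 eq, so 639.2 / 2 = 319.6 mol.
Mass: 319.6 mol × 106 g/mol = 33,880 g.

33.9 kg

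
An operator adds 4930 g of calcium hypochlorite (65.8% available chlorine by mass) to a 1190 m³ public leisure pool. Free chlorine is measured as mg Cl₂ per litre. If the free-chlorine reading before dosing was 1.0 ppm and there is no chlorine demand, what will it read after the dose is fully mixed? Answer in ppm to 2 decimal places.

Volume: 1190 m³ = 1,190,000 L.
Available chlorine delivered: 4930 g × 0.658 = 3244 g as Cl₂.
Concentration rise: 3244 g / 1,190,000 L = 2.726 mg/L = 2.73 ppm.
Final FC: 1.0 + 2.73 = 3.73 ppm.

3.73 ppm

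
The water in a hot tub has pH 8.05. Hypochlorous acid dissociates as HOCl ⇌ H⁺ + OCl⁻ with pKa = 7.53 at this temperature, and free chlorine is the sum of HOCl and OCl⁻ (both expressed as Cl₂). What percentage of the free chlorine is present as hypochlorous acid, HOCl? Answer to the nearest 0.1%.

23.2%

[OCl⁻]/[HOCl] = 10^(pH − pKa) = 10^(8.05 − 7.53) = 10^0.52 = 3.311.
Fraction as HOCl = 1 / (1 + 3.311) = 0.2319.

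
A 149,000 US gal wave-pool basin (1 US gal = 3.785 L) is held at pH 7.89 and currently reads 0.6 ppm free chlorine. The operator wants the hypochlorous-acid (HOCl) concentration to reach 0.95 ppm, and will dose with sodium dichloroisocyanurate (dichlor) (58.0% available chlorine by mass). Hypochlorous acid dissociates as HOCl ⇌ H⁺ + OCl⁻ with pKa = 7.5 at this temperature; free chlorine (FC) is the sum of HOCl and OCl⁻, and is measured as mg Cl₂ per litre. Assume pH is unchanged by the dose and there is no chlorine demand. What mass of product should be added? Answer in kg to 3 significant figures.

Volume: 149,000 US gal × 3.785 L/gal = 563,965 L.
[OCl⁻]/[HOCl] = 10^(pH − pKa) = 10^(7.89 − 7.5) = 2.455; fraction as HOCl = 1/(1 + 2.455) = 0.2895.
Free chlorine required for 0.95 ppm HOCl: 0.95 / 0.2895 = 3.282 ppm.
FC to add: 3.282 − 0.6 = 2.682 mg/L as Cl₂.
Cl₂ equivalent: 2.682 mg/L × 563,965 L = 1513 g.
Product at 58.0% available Cl: 1513 / 0.58 = 2608 g.

2.61 kg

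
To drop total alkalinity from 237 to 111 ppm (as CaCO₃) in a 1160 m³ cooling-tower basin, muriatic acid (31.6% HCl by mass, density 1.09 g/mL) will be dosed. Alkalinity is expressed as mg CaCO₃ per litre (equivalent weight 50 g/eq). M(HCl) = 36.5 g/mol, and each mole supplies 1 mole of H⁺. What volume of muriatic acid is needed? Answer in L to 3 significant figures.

310 L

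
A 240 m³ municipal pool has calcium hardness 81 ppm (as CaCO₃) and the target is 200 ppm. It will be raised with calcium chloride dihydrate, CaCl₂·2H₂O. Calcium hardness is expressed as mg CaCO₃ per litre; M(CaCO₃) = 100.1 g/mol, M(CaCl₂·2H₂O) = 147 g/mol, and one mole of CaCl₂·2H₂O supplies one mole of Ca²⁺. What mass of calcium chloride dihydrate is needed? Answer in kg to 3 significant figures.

41.9 kg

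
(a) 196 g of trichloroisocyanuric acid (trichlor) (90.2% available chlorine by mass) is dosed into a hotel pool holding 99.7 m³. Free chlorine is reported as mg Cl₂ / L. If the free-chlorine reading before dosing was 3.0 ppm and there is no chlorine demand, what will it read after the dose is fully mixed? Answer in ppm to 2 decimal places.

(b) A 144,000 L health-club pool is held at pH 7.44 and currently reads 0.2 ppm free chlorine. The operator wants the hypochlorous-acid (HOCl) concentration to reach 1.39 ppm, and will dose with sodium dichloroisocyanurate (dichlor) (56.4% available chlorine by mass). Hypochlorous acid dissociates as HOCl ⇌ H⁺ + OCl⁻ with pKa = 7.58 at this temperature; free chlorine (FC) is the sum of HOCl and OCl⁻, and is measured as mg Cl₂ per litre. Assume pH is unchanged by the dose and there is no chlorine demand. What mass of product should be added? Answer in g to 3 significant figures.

(a) Volume: 99.7 m³ = 99,700 L.
(a) Available chlorine delivered: 196 g × 0.902 = 176.8 g as Cl₂.
(a) Concentration rise: 176.8 g / 99,700 L = 1.773 mg/L = 1.77 ppm.
(a) Final FC: 3.0 + 1.77 = 4.77 ppm.

(b) [OCl⁻]/[HOCl] = 10^(pH − pKa) = 10^(7.44 − 7.58) = 0.7244; fraction as HOCl = 1/(1 + 0.7244) = 0.5799.
(b) Free chlorine required for 1.39 ppm HOCl: 1.39 / 0.5799 = 2.397 ppm.
(b) FC to add: 2.397 − 0.2 = 2.197 mg/L as Cl₂.
(b) Cl₂ equivalent: 2.197 mg/L × 144,000 L = 316.4 g.
(b) Product at 56.4% available Cl: 316.4 / 0.564 = 560.9 g.

(a) 4.77 ppm; (b) 561 g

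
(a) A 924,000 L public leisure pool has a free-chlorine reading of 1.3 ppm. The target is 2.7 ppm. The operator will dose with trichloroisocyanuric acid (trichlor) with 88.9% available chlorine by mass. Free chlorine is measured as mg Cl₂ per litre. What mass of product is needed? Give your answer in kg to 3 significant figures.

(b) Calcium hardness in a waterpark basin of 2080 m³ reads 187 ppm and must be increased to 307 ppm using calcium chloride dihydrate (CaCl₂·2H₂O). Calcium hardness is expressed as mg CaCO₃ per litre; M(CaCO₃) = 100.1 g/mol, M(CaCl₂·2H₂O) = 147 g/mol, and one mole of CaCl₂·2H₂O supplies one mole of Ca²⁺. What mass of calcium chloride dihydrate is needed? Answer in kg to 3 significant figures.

(a) 1.46 kg; (b) 367 kg

(a) Chlorine deficit: 2.7 − 1.3 = 1.4 ppm = 1.4 mg/L as Cl₂.
(a) Cl₂ equivalent needed: 1.4 mg/L × 924,000 L = 1,294,000 mg = 1294 g.
(a) Product at 88.9% available chlorine: 1294 / 0.889 = 1455 g.

(b) Volume: 2080 m³ = 2,080,000 L.
(b) Hardness to add: (307 − 187) = 120 mg/L as CaCO₃ × 2,080,000 L = 249,600 g as CaCO₃.
(b) Moles of Ca²⁺ (1 mol Ca²⁺ ≡ 1 mol CaCO₃): 249,600 / 100.1 g/mol = 2494 mol.
(b) Mass of CaCl₂·2H₂O: 2494 × 147 = 366,500 g.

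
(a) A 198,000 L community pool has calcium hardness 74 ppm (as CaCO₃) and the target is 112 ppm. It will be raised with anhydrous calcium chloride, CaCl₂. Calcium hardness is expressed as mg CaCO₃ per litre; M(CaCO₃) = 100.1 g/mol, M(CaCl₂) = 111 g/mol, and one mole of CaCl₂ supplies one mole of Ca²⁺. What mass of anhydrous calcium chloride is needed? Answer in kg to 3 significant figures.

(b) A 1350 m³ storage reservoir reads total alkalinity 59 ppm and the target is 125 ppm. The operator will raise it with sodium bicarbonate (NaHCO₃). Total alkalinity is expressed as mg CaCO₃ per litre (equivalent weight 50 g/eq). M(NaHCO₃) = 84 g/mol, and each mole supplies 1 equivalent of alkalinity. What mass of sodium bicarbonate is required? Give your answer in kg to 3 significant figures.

(a) Hardness to add: (112 − 74) = 38 mg/L as CaCO₃ × 198,000 L = 7524 g as CaCO₃.
(a) Moles of Ca²⁺ (1 mol Ca²⁺ ≡ 1 mol CaCO₃): 7524 / 100.1 g/mol = 75.16 mol.
(a) Mass of CaCl₂: 75.16 × 111 = 8343 g.

(b) Volume: 1350 m³ = 1,350,000 L.
(b) Alkalinity to add: (125 − 59) = 66 mg/L as CaCO₃ × 1,350,000 L = 89,100 g as CaCO₃.
(b) Equivalents: 89,100 g ÷ 50 g/eq = 1782 eq.
(b) NaHCO₃ supplies 1 eq per mole → 1782 mol.
(b) Mass: 1782 mol × 84 g/mol = 149,700 g.

(a) 8.34 kg; (b) 150 kg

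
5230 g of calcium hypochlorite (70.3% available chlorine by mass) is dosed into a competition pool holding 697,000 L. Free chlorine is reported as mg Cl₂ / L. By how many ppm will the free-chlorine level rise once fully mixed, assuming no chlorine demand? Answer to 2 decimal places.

5.28 ppm

Available chlorine delivered: 5230 g × 0.703 = 3677 g as Cl₂.
Concentration rise: 3677 g / 697,000 L = 5.275 mg/L = 5.28 ppm.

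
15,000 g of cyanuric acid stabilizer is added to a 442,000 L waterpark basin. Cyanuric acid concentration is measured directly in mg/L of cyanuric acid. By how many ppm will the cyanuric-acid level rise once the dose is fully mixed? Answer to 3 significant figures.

Rise: 15,000 g / 442,000 L × 1000 = 33.94 mg/L.

33.9 ppm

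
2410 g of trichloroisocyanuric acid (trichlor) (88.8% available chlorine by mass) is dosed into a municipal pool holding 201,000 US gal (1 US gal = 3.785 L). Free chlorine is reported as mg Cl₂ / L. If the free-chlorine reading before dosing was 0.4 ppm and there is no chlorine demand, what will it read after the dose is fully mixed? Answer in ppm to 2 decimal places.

Volume: 201,000 US gal × 3.785 L/gal = 760,785 L.
Available chlorine delivered: 2410 g × 0.888 = 2140 g as Cl₂.
Concentration rise: 2140 g / 760,785 L = 2.813 mg/L = 2.81 ppm.
Final FC: 0.4 + 2.81 = 3.21 ppm.

3.21 ppm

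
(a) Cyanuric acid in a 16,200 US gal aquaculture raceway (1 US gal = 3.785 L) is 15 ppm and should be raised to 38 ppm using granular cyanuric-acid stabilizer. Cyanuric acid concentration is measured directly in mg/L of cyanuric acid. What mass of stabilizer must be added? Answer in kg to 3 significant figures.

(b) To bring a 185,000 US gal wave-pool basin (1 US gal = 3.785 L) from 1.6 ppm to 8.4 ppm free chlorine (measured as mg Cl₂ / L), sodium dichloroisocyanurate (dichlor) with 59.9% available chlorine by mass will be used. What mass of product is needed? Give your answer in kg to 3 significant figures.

(a) 1.41 kg; (b) 7.95 kg

(a) Volume: 16,200 US gal × 3.785 L/gal = 61,317 L.
(a) CYA to add: (38 − 15) = 23 mg/L × 61,317 L = 1410 g cyanuric acid.

(b) Volume: 185,000 US gal × 3.785 L/gal = 700,225 L.
(b) Chlorine deficit: 8.4 − 1.6 = 6.8 ppm = 6.8 mg/L as Cl₂.
(b) Cl₂ equivalent needed: 6.8 mg/L × 700,225 L = 4,762,000 mg = 4762 g.
(b) Product at 59.9% available chlorine: 4762 / 0.599 = 7949 g.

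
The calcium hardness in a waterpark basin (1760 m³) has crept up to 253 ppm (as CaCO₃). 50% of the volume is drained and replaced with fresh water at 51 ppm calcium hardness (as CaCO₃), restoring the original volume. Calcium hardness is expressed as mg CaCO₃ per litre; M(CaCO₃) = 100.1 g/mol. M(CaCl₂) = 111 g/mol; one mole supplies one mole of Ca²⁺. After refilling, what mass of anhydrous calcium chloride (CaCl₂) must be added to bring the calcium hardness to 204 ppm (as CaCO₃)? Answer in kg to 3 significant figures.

Volume: 1760 m³ = 1,760,000 L.
After draining 50% and refilling: 253 × 0.50 + 51 × 0.50 = 152 ppm.
Deficit to target: 204 − 152 = 52 mg/L.
As CaCO₃: 52 mg/L × 1,760,000 L = 91,520 g; ÷ 100.1 = 914.3 mol Ca²⁺.
Mass: 914.3 × 111 = 101,500 g.

101 kg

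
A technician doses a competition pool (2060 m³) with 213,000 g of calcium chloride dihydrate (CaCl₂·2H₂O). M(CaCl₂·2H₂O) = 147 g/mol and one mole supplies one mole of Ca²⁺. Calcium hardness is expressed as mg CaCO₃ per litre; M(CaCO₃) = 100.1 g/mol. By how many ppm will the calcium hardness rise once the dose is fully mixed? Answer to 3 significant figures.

Volume: 2060 m³ = 2,060,000 L.
Moles of Ca²⁺: 213,000 g ÷ 147 g/mol = 1449 mol.
As CaCO₃: 1449 mol × 100.1 g/mol = 145,000 g.
Rise: 145,000 g / 2,060,000 L × 1000 = 70.41 mg/L.

70.4 ppm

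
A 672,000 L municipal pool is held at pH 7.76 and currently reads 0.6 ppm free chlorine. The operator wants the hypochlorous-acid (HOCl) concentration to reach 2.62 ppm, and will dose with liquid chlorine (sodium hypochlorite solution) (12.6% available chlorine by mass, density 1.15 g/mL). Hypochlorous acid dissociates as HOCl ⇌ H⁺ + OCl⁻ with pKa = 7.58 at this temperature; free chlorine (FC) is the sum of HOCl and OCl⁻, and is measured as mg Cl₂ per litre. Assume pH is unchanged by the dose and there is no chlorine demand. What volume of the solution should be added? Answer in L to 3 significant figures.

27.8 L

[OCl⁻]/[HOCl] = 10^(pH − pKa) = 10^(7.76 − 7.58) = 1.514; fraction as HOCl = 1/(1 + 1.514) = 0.3978.
Free chlorine required for 2.62 ppm HOCl: 2.62 / 0.3978 = 6.586 ppm.
FC to add: 6.586 − 0.6 = 5.986 mg/L as Cl₂.
Cl₂ equivalent: 5.986 mg/L × 672,000 L = 4022 g.
Product at 12.6% available Cl: 4022 / 0.126 = 31,920 g.
Volume: 31,920 g ÷ 1.15 g/mL = 27,760 mL.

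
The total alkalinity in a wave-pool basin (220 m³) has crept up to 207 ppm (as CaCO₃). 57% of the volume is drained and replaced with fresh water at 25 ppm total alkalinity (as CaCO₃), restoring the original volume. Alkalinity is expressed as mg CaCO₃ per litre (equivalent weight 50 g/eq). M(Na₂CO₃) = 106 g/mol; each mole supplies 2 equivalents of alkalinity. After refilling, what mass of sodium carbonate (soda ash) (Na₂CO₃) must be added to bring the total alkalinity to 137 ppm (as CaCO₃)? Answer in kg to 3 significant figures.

7.87 kg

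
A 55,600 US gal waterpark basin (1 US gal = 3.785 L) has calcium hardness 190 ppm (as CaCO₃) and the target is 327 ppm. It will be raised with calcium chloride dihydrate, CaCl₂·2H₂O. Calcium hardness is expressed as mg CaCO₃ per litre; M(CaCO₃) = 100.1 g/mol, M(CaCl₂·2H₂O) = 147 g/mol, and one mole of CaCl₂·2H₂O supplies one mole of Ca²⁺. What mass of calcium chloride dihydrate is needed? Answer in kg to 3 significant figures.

Volume: 55,600 US gal × 3.785 L/gal = 210,446 L.
Hardness to add: (327 − 190) = 137 mg/L as CaCO₃ × 210,446 L = 28,830 g as CaCO₃.
Moles of Ca²⁺ (1 mol Ca²⁺ ≡ 1 mol CaCO₃): 28,830 / 100.1 g/mol = 288 mol.
Mass of CaCl₂·2H₂O: 288 × 147 = 42,340 g.

42.3 kg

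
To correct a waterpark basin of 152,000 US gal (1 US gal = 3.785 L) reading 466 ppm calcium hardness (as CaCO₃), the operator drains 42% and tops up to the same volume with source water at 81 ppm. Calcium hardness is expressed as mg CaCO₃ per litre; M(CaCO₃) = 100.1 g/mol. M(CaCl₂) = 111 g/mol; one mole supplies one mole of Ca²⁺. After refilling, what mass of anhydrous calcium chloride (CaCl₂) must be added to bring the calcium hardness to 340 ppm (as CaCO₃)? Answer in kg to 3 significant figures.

Volume: 152,000 US gal × 3.785 L/gal = 575,320 L.
After draining 42% and refilling: 466 × 0.58 + 81 × 0.42 = 304.3 ppm.
Deficit to target: 340 − 304.3 = 35.7 mg/L.
As CaCO₃: 35.7 mg/L × 575,320 L = 20,540 g; ÷ 100.1 = 205.2 mol Ca²⁺.
Mass: 205.2 × 111 = 22,780 g.

22.8 kg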